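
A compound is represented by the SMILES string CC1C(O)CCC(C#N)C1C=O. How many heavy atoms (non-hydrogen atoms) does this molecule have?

12

Every atom symbol written in the SMILES (organic subset) is one heavy atom; implicit H are not written.
Heavy atoms by element → C:9, N:1, O:2.
Total: 12.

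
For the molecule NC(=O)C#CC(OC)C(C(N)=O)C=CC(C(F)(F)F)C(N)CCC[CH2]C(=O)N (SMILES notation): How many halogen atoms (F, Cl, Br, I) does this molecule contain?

3

Halogen atoms appear at heavy-atom positions 17, 18, 19 (3×F).
Other groups present: 1 alkene, 1 alkyne, 3 amide, 1 ether, 1 primary amine.
Halogen count: 3.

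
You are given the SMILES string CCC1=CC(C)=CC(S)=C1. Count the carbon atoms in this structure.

Count every carbon token in the SMILES (each C, including those in ring-closure positions and inside branches).
Carbon count: 9.

9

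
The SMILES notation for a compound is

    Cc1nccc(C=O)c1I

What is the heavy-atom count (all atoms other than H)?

Every atom symbol written in the SMILES (organic subset) is one heavy atom; implicit H are not written.
Heavy atoms by element → C:7, I:1, N:1, O:1.
Total: 10.

10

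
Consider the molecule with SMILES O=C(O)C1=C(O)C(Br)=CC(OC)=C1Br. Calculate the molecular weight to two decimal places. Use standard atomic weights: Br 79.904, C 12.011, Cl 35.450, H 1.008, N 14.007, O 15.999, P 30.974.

First, the molecular formula is C8H6Br2O4 (counting implicit H from valence).
  Br: 2 × 79.904 = 159.808
  C: 8 × 12.011 = 96.088
  H: 6 × 1.008 = 6.048
  O: 4 × 15.999 = 63.996
Sum: 2×79.904 + 8×12.011 + 6×1.008 + 4×15.999 = 325.940 → 325.94 g/mol.

325.94 g/mol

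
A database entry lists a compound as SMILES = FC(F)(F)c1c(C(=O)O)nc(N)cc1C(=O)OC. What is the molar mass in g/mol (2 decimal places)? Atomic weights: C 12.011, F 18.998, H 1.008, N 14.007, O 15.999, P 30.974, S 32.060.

First, the molecular formula is C9H7F3N2O4 (counting implicit H from valence).
  C: 9 × 12.011 = 108.099
  F: 3 × 18.998 = 56.994
  H: 7 × 1.008 = 7.056
  N: 2 × 14.007 = 28.014
  O: 4 × 15.999 = 63.996
Sum: 9×12.011 + 3×18.998 + 7×1.008 + 2×14.007 + 4×15.999 = 264.159 → 264.16 g/mol.

264.16 g/mol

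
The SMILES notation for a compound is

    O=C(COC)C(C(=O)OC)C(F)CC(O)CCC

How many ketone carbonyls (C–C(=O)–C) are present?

1

The ketone motif appears at heavy-atom position 2 in the SMILES.
Other groups present: 1 ester, 1 ether, 1 hydroxyl.
Ketone count: 1.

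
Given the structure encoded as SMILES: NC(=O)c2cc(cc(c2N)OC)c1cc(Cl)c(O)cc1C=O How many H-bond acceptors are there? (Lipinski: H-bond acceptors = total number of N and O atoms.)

N atoms: 2; O atoms: 4.
Lipinski HBA = 2 + 4 = 6.

6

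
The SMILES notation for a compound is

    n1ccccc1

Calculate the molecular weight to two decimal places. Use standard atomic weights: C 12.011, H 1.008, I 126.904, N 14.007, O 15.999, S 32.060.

79.10 g/mol

First, the molecular formula is C5H5N (counting implicit H from valence).
  C: 5 × 12.011 = 60.055
  H: 5 × 1.008 = 5.040
  N: 1 × 14.007 = 14.007
Sum: 5×12.011 + 5×1.008 + 1×14.007 = 79.102 → 79.10 g/mol.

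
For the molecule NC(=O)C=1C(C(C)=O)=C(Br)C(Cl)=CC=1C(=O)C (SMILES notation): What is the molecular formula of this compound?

C11H9BrClNO3

Walk through each heavy atom and fill implicit hydrogens from standard valence (C 4, N 3, O 2, S 2, halogen 1):
  atom 1: N, bond orders sum to 1 (valence 3) → 2 H
  atom 2: C, bond orders sum to 4 (valence 4) → 0 H
  atom 3: O, bond orders sum to 2 (valence 2) → 0 H
  atom 4: C, bond orders sum to 4 (valence 4) → 0 H
  atom 5: C, bond orders sum to 4 (valence 4) → 0 H
  atom 6: C, bond orders sum to 4 (valence 4) → 0 H
  atom 7: C, bond orders sum to 1 (valence 4) → 3 H
  atom 8: O, bond orders sum to 2 (valence 2) → 0 H
  atom 9: C, bond orders sum to 4 (valence 4) → 0 H
  atom 10: Br (halogen, monovalent) → 0 H
  atom 11: C, bond orders sum to 4 (valence 4) → 0 H
  atom 12: Cl (halogen, monovalent) → 0 H
  atom 13: C, bond orders sum to 3 (valence 4) → 1 H
  atom 14: C, bond orders sum to 4 (valence 4) → 0 H
  atom 15: C, bond orders sum to 4 (valence 4) → 0 H
  atom 16: O, bond orders sum to 2 (valence 2) → 0 H
  atom 17: C, bond orders sum to 1 (valence 4) → 3 H
Totals → C:11, H:9, Br:1, Cl:1, N:1, O:3.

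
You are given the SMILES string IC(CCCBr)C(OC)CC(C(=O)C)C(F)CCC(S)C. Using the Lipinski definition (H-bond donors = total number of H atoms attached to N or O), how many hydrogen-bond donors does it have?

0

Donors: find every N or O and count the H atoms it carries.
  atom 8 (O): bond orders sum to 2 → 0 H
  atom 13 (O): bond orders sum to 2 → 0 H
Lipinski HBD = 0.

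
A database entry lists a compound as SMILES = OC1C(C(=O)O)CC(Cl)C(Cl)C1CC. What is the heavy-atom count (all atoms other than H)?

14

Every atom symbol written in the SMILES (organic subset) is one heavy atom; implicit H are not written.
Heavy atoms by element → C:9, Cl:2, O:3.
Total: 14.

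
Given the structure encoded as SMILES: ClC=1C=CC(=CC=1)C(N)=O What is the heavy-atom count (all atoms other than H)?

10

Every atom symbol written in the SMILES (organic subset) is one heavy atom; implicit H are not written.
Heavy atoms by element → C:7, Cl:1, N:1, O:1.
Total: 10.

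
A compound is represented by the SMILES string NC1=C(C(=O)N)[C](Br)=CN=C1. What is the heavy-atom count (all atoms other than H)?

11

Every atom symbol written in the SMILES (organic subset) is one heavy atom; implicit H are not written.
Heavy atoms by element → Br:1, C:6, N:3, O:1.
Total: 11.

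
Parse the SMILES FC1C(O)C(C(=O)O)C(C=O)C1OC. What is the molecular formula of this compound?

Walk through each heavy atom and fill implicit hydrogens from standard valence (C 4, N 3, O 2, S 2, halogen 1):
  atom 1: F (halogen, monovalent) → 0 H
  atom 2: C, bond orders sum to 3 (valence 4) → 1 H
  atom 3: C, bond orders sum to 3 (valence 4) → 1 H
  atom 4: O, bond orders sum to 1 (valence 2) → 1 H
  atom 5: C, bond orders sum to 3 (valence 4) → 1 H
  atom 6: C, bond orders sum to 4 (valence 4) → 0 H
  atom 7: O, bond orders sum to 2 (valence 2) → 0 H
  atom 8: O, bond orders sum to 1 (valence 2) → 1 H
  atom 9: C, bond orders sum to 3 (valence 4) → 1 H
  atom 10: C, bond orders sum to 3 (valence 4) → 1 H
  atom 11: O, bond orders sum to 2 (valence 2) → 0 H
  atom 12: C, bond orders sum to 3 (valence 4) → 1 H
  atom 13: O, bond orders sum to 2 (valence 2) → 0 H
  atom 14: C, bond orders sum to 1 (valence 4) → 3 H
Totals → C:8, H:11, F:1, O:5.
In Hill order: C8H11FO5.

C8H11FO5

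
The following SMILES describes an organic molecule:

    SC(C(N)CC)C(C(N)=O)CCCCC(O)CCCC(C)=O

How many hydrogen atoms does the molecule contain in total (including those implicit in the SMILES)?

Walk through each heavy atom and fill implicit hydrogens from standard valence (C 4, N 3, O 2, S 2, halogen 1):
  atom 1: S, bond orders sum to 1 (valence 2) → 1 H
  atom 2: C, bond orders sum to 3 (valence 4) → 1 H
  atom 3: C, bond orders sum to 3 (valence 4) → 1 H
  atom 4: N, bond orders sum to 1 (valence 3) → 2 H
  atom 5: C, bond orders sum to 2 (valence 4) → 2 H
  atom 6: C, bond orders sum to 1 (valence 4) → 3 H
  atom 7: C, bond orders sum to 3 (valence 4) → 1 H
  atom 8: C, bond orders sum to 4 (valence 4) → 0 H
  atom 9: N, bond orders sum to 1 (valence 3) → 2 H
  atom 10: O, bond orders sum to 2 (valence 2) → 0 H
  atom 11: C, bond orders sum to 2 (valence 4) → 2 H
  atom 12: C, bond orders sum to 2 (valence 4) → 2 H
  atom 13: C, bond orders sum to 2 (valence 4) → 2 H
  atom 14: C, bond orders sum to 2 (valence 4) → 2 H
  atom 15: C, bond orders sum to 3 (valence 4) → 1 H
  atom 16: O, bond orders sum to 1 (valence 2) → 1 H
  atom 17: C, bond orders sum to 2 (valence 4) → 2 H
  atom 18: C, bond orders sum to 2 (valence 4) → 2 H
  atom 19: C, bond orders sum to 2 (valence 4) → 2 H
  atom 20: C, bond orders sum to 4 (valence 4) → 0 H
  atom 21: C, bond orders sum to 1 (valence 4) → 3 H
  atom 22: O, bond orders sum to 2 (valence 2) → 0 H
Total hydrogens: 32.

32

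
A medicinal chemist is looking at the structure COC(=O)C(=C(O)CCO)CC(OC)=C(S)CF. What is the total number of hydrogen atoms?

Walk through each heavy atom and fill implicit hydrogens from standard valence (C 4, N 3, O 2, S 2, halogen 1):
  atom 1: C, bond orders sum to 1 (valence 4) → 3 H
  atom 2: O, bond orders sum to 2 (valence 2) → 0 H
  atom 3: C, bond orders sum to 4 (valence 4) → 0 H
  atom 4: O, bond orders sum to 2 (valence 2) → 0 H
  atom 5: C, bond orders sum to 4 (valence 4) → 0 H
  atom 6: C, bond orders sum to 4 (valence 4) → 0 H
  atom 7: O, bond orders sum to 1 (valence 2) → 1 H
  atom 8: C, bond orders sum to 2 (valence 4) → 2 H
  atom 9: C, bond orders sum to 2 (valence 4) → 2 H
  atom 10: O, bond orders sum to 1 (valence 2) → 1 H
  atom 11: C, bond orders sum to 2 (valence 4) → 2 H
  atom 12: C, bond orders sum to 4 (valence 4) → 0 H
  atom 13: O, bond orders sum to 2 (valence 2) → 0 H
  atom 14: C, bond orders sum to 1 (valence 4) → 3 H
  atom 15: C, bond orders sum to 4 (valence 4) → 0 H
  atom 16: S, bond orders sum to 1 (valence 2) → 1 H
  atom 17: C, bond orders sum to 2 (valence 4) → 2 H
  atom 18: F (halogen, monovalent) → 0 H
Total hydrogens: 17.

17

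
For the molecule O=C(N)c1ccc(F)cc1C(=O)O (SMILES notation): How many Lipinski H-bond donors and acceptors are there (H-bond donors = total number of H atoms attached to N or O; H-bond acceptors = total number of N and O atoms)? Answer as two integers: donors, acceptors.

3, 4

Donors: find every N or O and count the H atoms it carries.
  atom 1 (O): bond orders sum to 2 → 0 H
  atom 3 (N): bond orders sum to 1 → 2 H
  atom 12 (O): bond orders sum to 2 → 0 H
  atom 13 (O): bond orders sum to 1 → 1 H
Lipinski HBD = 3.
Acceptors: N atoms = 1, O atoms = 3 → HBA = 4.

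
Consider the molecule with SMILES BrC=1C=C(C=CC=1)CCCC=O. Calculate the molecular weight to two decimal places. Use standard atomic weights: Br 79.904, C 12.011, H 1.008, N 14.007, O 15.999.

227.10 g/mol

First, the molecular formula is C10H11BrO (counting implicit H from valence).
  Br: 1 × 79.904 = 79.904
  C: 10 × 12.011 = 120.110
  H: 11 × 1.008 = 11.088
  O: 1 × 15.999 = 15.999
Sum: 1×79.904 + 10×12.011 + 11×1.008 + 1×15.999 = 227.101 → 227.10 g/mol.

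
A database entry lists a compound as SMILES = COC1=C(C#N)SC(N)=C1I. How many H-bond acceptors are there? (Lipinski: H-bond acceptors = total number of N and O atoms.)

N atoms: 2; O atoms: 1.
Lipinski HBA = 2 + 1 = 3.

3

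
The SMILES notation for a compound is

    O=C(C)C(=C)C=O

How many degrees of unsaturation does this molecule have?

3

Molecular formula: C5H6O2.
DoU = (2C + 2 + N − H − X) / 2, where X is the halogen count and O/S are ignored.
    = (2·5 + 2 + 0 − 6 − 0) / 2 = 6 / 2 = 3.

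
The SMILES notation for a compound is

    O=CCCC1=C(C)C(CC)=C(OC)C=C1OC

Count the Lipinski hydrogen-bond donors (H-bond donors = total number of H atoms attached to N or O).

Donors: find every N or O and count the H atoms it carries.
  atom 1 (O): bond orders sum to 2 → 0 H
  atom 12 (O): bond orders sum to 2 → 0 H
  atom 16 (O): bond orders sum to 2 → 0 H
Lipinski HBD = 0.

0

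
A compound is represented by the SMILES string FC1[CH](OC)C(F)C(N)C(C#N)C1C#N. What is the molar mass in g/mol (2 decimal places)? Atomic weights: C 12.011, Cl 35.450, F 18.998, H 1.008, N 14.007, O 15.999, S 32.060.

215.20 g/mol

First, the molecular formula is C9H11F2N3O (counting implicit H from valence).
  C: 9 × 12.011 = 108.099
  F: 2 × 18.998 = 37.996
  H: 11 × 1.008 = 11.088
  N: 3 × 14.007 = 42.021
  O: 1 × 15.999 = 15.999
Sum: 9×12.011 + 2×18.998 + 11×1.008 + 3×14.007 + 1×15.999 = 215.203 → 215.20 g/mol.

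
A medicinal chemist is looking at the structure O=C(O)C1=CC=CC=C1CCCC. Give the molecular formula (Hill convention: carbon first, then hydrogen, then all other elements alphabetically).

Walk through each heavy atom and fill implicit hydrogens from standard valence (C 4, N 3, O 2, S 2, halogen 1):
  atom 1: O, bond orders sum to 2 (valence 2) → 0 H
  atom 2: C, bond orders sum to 4 (valence 4) → 0 H
  atom 3: O, bond orders sum to 1 (valence 2) → 1 H
  atom 4: C, bond orders sum to 4 (valence 4) → 0 H
  atom 5: C, bond orders sum to 3 (valence 4) → 1 H
  atom 6: C, bond orders sum to 3 (valence 4) → 1 H
  atom 7: C, bond orders sum to 3 (valence 4) → 1 H
  atom 8: C, bond orders sum to 3 (valence 4) → 1 H
  atom 9: C, bond orders sum to 4 (valence 4) → 0 H
  atom 10: C, bond orders sum to 2 (valence 4) → 2 H
  atom 11: C, bond orders sum to 2 (valence 4) → 2 H
  atom 12: C, bond orders sum to 2 (valence 4) → 2 H
  atom 13: C, bond orders sum to 1 (valence 4) → 3 H
Totals → C:11, H:14, O:2.

C11H14O2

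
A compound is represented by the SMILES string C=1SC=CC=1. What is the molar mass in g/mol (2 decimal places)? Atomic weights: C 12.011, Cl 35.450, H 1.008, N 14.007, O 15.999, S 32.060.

First, the molecular formula is C4H4S (counting implicit H from valence).
  C: 4 × 12.011 = 48.044
  H: 4 × 1.008 = 4.032
  S: 1 × 32.060 = 32.060
Sum: 4×12.011 + 4×1.008 + 1×32.060 = 84.136 → 84.14 g/mol.

84.14 g/mol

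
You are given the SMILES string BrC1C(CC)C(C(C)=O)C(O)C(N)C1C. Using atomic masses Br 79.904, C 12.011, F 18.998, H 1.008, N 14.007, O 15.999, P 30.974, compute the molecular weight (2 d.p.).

278.19 g/mol

First, the molecular formula is C11H20BrNO2 (counting implicit H from valence).
  Br: 1 × 79.904 = 79.904
  C: 11 × 12.011 = 132.121
  H: 20 × 1.008 = 20.160
  N: 1 × 14.007 = 14.007
  O: 2 × 15.999 = 31.998
Sum: 1×79.904 + 11×12.011 + 20×1.008 + 1×14.007 + 2×15.999 = 278.190 → 278.19 g/mol.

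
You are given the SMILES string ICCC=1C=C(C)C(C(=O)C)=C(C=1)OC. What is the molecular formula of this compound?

C12H15IO2

Walk through each heavy atom and fill implicit hydrogens from standard valence (C 4, N 3, O 2, S 2, halogen 1):
  atom 1: I (halogen, monovalent) → 0 H
  atom 2: C, bond orders sum to 2 (valence 4) → 2 H
  atom 3: C, bond orders sum to 2 (valence 4) → 2 H
  atom 4: C, bond orders sum to 4 (valence 4) → 0 H
  atom 5: C, bond orders sum to 3 (valence 4) → 1 H
  atom 6: C, bond orders sum to 4 (valence 4) → 0 H
  atom 7: C, bond orders sum to 1 (valence 4) → 3 H
  atom 8: C, bond orders sum to 4 (valence 4) → 0 H
  atom 9: C, bond orders sum to 4 (valence 4) → 0 H
  atom 10: O, bond orders sum to 2 (valence 2) → 0 H
  atom 11: C, bond orders sum to 1 (valence 4) → 3 H
  atom 12: C, bond orders sum to 4 (valence 4) → 0 H
  atom 13: C, bond orders sum to 3 (valence 4) → 1 H
  atom 14: O, bond orders sum to 2 (valence 2) → 0 H
  atom 15: C, bond orders sum to 1 (valence 4) → 3 H
Totals → C:12, H:15, I:1, O:2.
In Hill order: C12H15IO2.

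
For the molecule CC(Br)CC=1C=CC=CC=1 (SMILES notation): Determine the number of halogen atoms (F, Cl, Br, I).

Halogen atoms appear at heavy-atom position 3 (1×Br).
Halogen count: 1.

1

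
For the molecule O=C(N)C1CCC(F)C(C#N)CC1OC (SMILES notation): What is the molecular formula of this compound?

Walk through each heavy atom and fill implicit hydrogens from standard valence (C 4, N 3, O 2, S 2, halogen 1):
  atom 1: O, bond orders sum to 2 (valence 2) → 0 H
  atom 2: C, bond orders sum to 4 (valence 4) → 0 H
  atom 3: N, bond orders sum to 1 (valence 3) → 2 H
  atom 4: C, bond orders sum to 3 (valence 4) → 1 H
  atom 5: C, bond orders sum to 2 (valence 4) → 2 H
  atom 6: C, bond orders sum to 2 (valence 4) → 2 H
  atom 7: C, bond orders sum to 3 (valence 4) → 1 H
  atom 8: F (halogen, monovalent) → 0 H
  atom 9: C, bond orders sum to 3 (valence 4) → 1 H
  atom 10: C, bond orders sum to 4 (valence 4) → 0 H
  atom 11: N, bond orders sum to 3 (valence 3) → 0 H
  atom 12: C, bond orders sum to 2 (valence 4) → 2 H
  atom 13: C, bond orders sum to 3 (valence 4) → 1 H
  atom 14: O, bond orders sum to 2 (valence 2) → 0 H
  atom 15: C, bond orders sum to 1 (valence 4) → 3 H
Totals → C:10, H:15, F:1, N:2, O:2.

C10H15FN2O2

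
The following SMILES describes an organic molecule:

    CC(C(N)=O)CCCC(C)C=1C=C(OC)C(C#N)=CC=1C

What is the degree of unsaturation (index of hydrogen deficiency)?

Degree of unsaturation = (number of rings) + (number of π bonds).
Ring closures in the SMILES: 1.
π bonds: 4 double bonds (each 1 DoU), 1 triple bond (each 2 DoU) → 6 DoU from unsaturation.
Total DoU = 1 + 6 = 7.

7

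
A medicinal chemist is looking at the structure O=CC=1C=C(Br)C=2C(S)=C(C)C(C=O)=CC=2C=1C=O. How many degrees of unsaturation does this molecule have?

10

Degree of unsaturation = (number of rings) + (number of π bonds).
Ring closures in the SMILES: 2.
π bonds: 8 double bonds (each 1 DoU) → 8 DoU from unsaturation.
Total DoU = 2 + 8 = 10.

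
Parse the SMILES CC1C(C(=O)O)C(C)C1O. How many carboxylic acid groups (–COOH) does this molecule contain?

The carboxylic acid motif appears at heavy-atom position 4 in the SMILES.
Other groups present: 1 hydroxyl.
Carboxylic acid count: 1.

1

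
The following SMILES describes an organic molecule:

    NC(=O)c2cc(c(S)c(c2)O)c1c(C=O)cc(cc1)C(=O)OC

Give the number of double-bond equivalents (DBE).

Molecular formula: C16H13NO5S.
DoU = (2C + 2 + N − H − X) / 2, where X is the halogen count and O/S are ignored.
    = (2·16 + 2 + 1 − 13 − 0) / 2 = 22 / 2 = 11.

11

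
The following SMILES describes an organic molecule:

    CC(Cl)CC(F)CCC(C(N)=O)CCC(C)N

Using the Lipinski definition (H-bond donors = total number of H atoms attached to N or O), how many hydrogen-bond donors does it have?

4

Donors: find every N or O and count the H atoms it carries.
  atom 11 (N): bond orders sum to 1 → 2 H
  atom 12 (O): bond orders sum to 2 → 0 H
  atom 17 (N): bond orders sum to 1 → 2 H
Lipinski HBD = 4.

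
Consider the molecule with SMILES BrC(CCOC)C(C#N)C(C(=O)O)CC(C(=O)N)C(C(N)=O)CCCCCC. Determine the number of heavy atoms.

Every atom symbol written in the SMILES (organic subset) is one heavy atom; implicit H are not written.
Heavy atoms by element → Br:1, C:19, N:3, O:5.
Total: 28.

28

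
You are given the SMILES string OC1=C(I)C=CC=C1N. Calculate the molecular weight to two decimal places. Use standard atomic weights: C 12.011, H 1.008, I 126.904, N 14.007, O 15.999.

First, the molecular formula is C6H6INO (counting implicit H from valence).
  C: 6 × 12.011 = 72.066
  H: 6 × 1.008 = 6.048
  I: 1 × 126.904 = 126.904
  N: 1 × 14.007 = 14.007
  O: 1 × 15.999 = 15.999
Sum: 6×12.011 + 6×1.008 + 1×126.904 + 1×14.007 + 1×15.999 = 235.024 → 235.02 g/mol.

235.02 g/mol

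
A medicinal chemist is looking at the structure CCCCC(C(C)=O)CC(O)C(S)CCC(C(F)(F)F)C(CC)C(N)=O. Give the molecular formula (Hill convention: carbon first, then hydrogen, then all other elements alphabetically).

C18H32F3NO3S

Walk through each heavy atom and fill implicit hydrogens from standard valence (C 4, N 3, O 2, S 2, halogen 1):
  atom 1: C, bond orders sum to 1 (valence 4) → 3 H
  atom 2: C, bond orders sum to 2 (valence 4) → 2 H
  atom 3: C, bond orders sum to 2 (valence 4) → 2 H
  atom 4: C, bond orders sum to 2 (valence 4) → 2 H
  atom 5: C, bond orders sum to 3 (valence 4) → 1 H
  atom 6: C, bond orders sum to 4 (valence 4) → 0 H
  atom 7: C, bond orders sum to 1 (valence 4) → 3 H
  atom 8: O, bond orders sum to 2 (valence 2) → 0 H
  atom 9: C, bond orders sum to 2 (valence 4) → 2 H
  atom 10: C, bond orders sum to 3 (valence 4) → 1 H
  atom 11: O, bond orders sum to 1 (valence 2) → 1 H
  atom 12: C, bond orders sum to 3 (valence 4) → 1 H
  atom 13: S, bond orders sum to 1 (valence 2) → 1 H
  atom 14: C, bond orders sum to 2 (valence 4) → 2 H
  atom 15: C, bond orders sum to 2 (valence 4) → 2 H
  atom 16: C, bond orders sum to 3 (valence 4) → 1 H
  atom 17: C, bond orders sum to 4 (valence 4) → 0 H
  atom 18: F (halogen, monovalent) → 0 H
  atom 19: F (halogen, monovalent) → 0 H
  atom 20: F (halogen, monovalent) → 0 H
  atom 21: C, bond orders sum to 3 (valence 4) → 1 H
  atom 22: C, bond orders sum to 2 (valence 4) → 2 H
  atom 23: C, bond orders sum to 1 (valence 4) → 3 H
  atom 24: C, bond orders sum to 4 (valence 4) → 0 H
  atom 25: N, bond orders sum to 1 (valence 3) → 2 H
  atom 26: O, bond orders sum to 2 (valence 2) → 0 H
Totals → C:18, H:32, F:3, N:1, O:3, S:1.
In Hill order: C18H32F3NO3S.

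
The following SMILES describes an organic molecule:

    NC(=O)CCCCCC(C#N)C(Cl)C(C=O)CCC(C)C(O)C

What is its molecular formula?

Walk through each heavy atom and fill implicit hydrogens from standard valence (C 4, N 3, O 2, S 2, halogen 1):
  atom 1: N, bond orders sum to 1 (valence 3) → 2 H
  atom 2: C, bond orders sum to 4 (valence 4) → 0 H
  atom 3: O, bond orders sum to 2 (valence 2) → 0 H
  atom 4: C, bond orders sum to 2 (valence 4) → 2 H
  atom 5: C, bond orders sum to 2 (valence 4) → 2 H
  atom 6: C, bond orders sum to 2 (valence 4) → 2 H
  atom 7: C, bond orders sum to 2 (valence 4) → 2 H
  atom 8: C, bond orders sum to 2 (valence 4) → 2 H
  atom 9: C, bond orders sum to 3 (valence 4) → 1 H
  atom 10: C, bond orders sum to 4 (valence 4) → 0 H
  atom 11: N, bond orders sum to 3 (valence 3) → 0 H
  atom 12: C, bond orders sum to 3 (valence 4) → 1 H
  atom 13: Cl (halogen, monovalent) → 0 H
  atom 14: C, bond orders sum to 3 (valence 4) → 1 H
  atom 15: C, bond orders sum to 3 (valence 4) → 1 H
  atom 16: O, bond orders sum to 2 (valence 2) → 0 H
  atom 17: C, bond orders sum to 2 (valence 4) → 2 H
  atom 18: C, bond orders sum to 2 (valence 4) → 2 H
  atom 19: C, bond orders sum to 3 (valence 4) → 1 H
  atom 20: C, bond orders sum to 1 (valence 4) → 3 H
  atom 21: C, bond orders sum to 3 (valence 4) → 1 H
  atom 22: O, bond orders sum to 1 (valence 2) → 1 H
  atom 23: C, bond orders sum to 1 (valence 4) → 3 H
Totals → C:17, H:29, Cl:1, N:2, O:3.
In Hill order: C17H29ClN2O3.

C17H29ClN2O3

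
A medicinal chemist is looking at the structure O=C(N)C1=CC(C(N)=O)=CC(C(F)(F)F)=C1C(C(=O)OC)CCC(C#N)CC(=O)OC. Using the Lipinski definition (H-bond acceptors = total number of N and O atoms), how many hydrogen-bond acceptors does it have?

9

N atoms: 3; O atoms: 6.
Lipinski HBA = 3 + 6 = 9.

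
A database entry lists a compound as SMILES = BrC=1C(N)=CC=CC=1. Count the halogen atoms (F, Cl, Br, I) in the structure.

Halogen atoms appear at heavy-atom position 1 (1×Br).
Other groups present: 1 primary amine.
Halogen count: 1.

1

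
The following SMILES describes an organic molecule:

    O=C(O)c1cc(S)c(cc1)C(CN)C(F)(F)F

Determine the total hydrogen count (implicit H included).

10

Walk through each heavy atom and fill implicit hydrogens from standard valence (C 4, N 3, O 2, S 2, halogen 1); for lowercase aromatic atoms, an aromatic c carries 1 H when it has two neighbours and 0 H with three, and aromatic n carries 0 H:
  atom 1: O, bond orders sum to 2 (valence 2) → 0 H
  atom 2: C, bond orders sum to 4 (valence 4) → 0 H
  atom 3: O, bond orders sum to 1 (valence 2) → 1 H
  atom 4: aromatic c, 3 neighbours → 0 H
  atom 5: aromatic c, 2 neighbours → 1 H
  atom 6: aromatic c, 3 neighbours → 0 H
  atom 7: S, bond orders sum to 1 (valence 2) → 1 H
  atom 8: aromatic c, 3 neighbours → 0 H
  atom 9: aromatic c, 2 neighbours → 1 H
  atom 10: aromatic c, 2 neighbours → 1 H
  atom 11: C, bond orders sum to 3 (valence 4) → 1 H
  atom 12: C, bond orders sum to 2 (valence 4) → 2 H
  atom 13: N, bond orders sum to 1 (valence 3) → 2 H
  atom 14: C, bond orders sum to 4 (valence 4) → 0 H
  atom 15: F (halogen, monovalent) → 0 H
  atom 16: F (halogen, monovalent) → 0 H
  atom 17: F (halogen, monovalent) → 0 H
Total hydrogens: 10.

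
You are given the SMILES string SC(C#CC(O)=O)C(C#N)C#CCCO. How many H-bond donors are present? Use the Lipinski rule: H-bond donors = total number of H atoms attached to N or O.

Donors: find every N or O and count the H atoms it carries.
  atom 6 (O): bond orders sum to 1 → 1 H
  atom 7 (O): bond orders sum to 2 → 0 H
  atom 10 (N): bond orders sum to 3 → 0 H
  atom 15 (O): bond orders sum to 1 → 1 H
Lipinski HBD = 2.

2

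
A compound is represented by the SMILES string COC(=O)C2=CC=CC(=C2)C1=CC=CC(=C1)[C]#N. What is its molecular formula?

Walk through each heavy atom and fill implicit hydrogens from standard valence (C 4, N 3, O 2, S 2, halogen 1):
  atom 1: C, bond orders sum to 1 (valence 4) → 3 H
  atom 2: O, bond orders sum to 2 (valence 2) → 0 H
  atom 3: C, bond orders sum to 4 (valence 4) → 0 H
  atom 4: O, bond orders sum to 2 (valence 2) → 0 H
  atom 5: C, bond orders sum to 4 (valence 4) → 0 H
  atom 6: C, bond orders sum to 3 (valence 4) → 1 H
  atom 7: C, bond orders sum to 3 (valence 4) → 1 H
  atom 8: C, bond orders sum to 3 (valence 4) → 1 H
  atom 9: C, bond orders sum to 4 (valence 4) → 0 H
  atom 10: C, bond orders sum to 3 (valence 4) → 1 H
  atom 11: C, bond orders sum to 4 (valence 4) → 0 H
  atom 12: C, bond orders sum to 3 (valence 4) → 1 H
  atom 13: C, bond orders sum to 3 (valence 4) → 1 H
  atom 14: C, bond orders sum to 3 (valence 4) → 1 H
  atom 15: C, bond orders sum to 4 (valence 4) → 0 H
  atom 16: C, bond orders sum to 3 (valence 4) → 1 H
  atom 17: C with explicit H count 0
  atom 18: N, bond orders sum to 3 (valence 3) → 0 H
Totals → C:15, H:11, N:1, O:2.
In Hill order: C15H11NO2.

C15H11NO2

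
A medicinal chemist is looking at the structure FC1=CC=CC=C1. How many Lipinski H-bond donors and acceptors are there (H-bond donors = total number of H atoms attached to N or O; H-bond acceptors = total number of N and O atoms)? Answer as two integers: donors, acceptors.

0, 0

Donors: find every N or O and count the H atoms it carries.
  (no N or O atoms present)
Lipinski HBD = 0.
Acceptors: N atoms = 0, O atoms = 0 → HBA = 0.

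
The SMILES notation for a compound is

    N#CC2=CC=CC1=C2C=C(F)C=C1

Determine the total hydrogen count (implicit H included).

Walk through each heavy atom and fill implicit hydrogens from standard valence (C 4, N 3, O 2, S 2, halogen 1):
  atom 1: N, bond orders sum to 3 (valence 3) → 0 H
  atom 2: C, bond orders sum to 4 (valence 4) → 0 H
  atom 3: C, bond orders sum to 4 (valence 4) → 0 H
  atom 4: C, bond orders sum to 3 (valence 4) → 1 H
  atom 5: C, bond orders sum to 3 (valence 4) → 1 H
  atom 6: C, bond orders sum to 3 (valence 4) → 1 H
  atom 7: C, bond orders sum to 4 (valence 4) → 0 H
  atom 8: C, bond orders sum to 4 (valence 4) → 0 H
  atom 9: C, bond orders sum to 3 (valence 4) → 1 H
  atom 10: C, bond orders sum to 4 (valence 4) → 0 H
  atom 11: F (halogen, monovalent) → 0 H
  atom 12: C, bond orders sum to 3 (valence 4) → 1 H
  atom 13: C, bond orders sum to 3 (valence 4) → 1 H
Total hydrogens: 6.

6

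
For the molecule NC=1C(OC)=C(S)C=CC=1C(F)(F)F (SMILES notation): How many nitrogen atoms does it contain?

1

Scan the SMILES for N atoms (remember two-letter symbols like Cl and Br are single atoms).
Nitrogen count: 1.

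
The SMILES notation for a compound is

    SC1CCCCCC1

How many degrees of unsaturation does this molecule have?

Molecular formula: C7H14S.
DoU = (2C + 2 + N − H − X) / 2, where X is the halogen count and O/S are ignored.
    = (2·7 + 2 + 0 − 14 − 0) / 2 = 2 / 2 = 1.

1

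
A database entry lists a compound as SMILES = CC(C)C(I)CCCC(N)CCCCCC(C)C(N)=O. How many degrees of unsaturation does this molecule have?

Molecular formula: C16H33IN2O.
DoU = (2C + 2 + N − H − X) / 2, where X is the halogen count and O/S are ignored.
    = (2·16 + 2 + 2 − 33 − 1) / 2 = 2 / 2 = 1.

1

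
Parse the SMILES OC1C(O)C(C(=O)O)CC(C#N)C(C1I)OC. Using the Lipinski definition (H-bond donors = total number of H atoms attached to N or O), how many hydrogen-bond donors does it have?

Donors: find every N or O and count the H atoms it carries.
  atom 1 (O): bond orders sum to 1 → 1 H
  atom 4 (O): bond orders sum to 1 → 1 H
  atom 7 (O): bond orders sum to 2 → 0 H
  atom 8 (O): bond orders sum to 1 → 1 H
  atom 12 (N): bond orders sum to 3 → 0 H
  atom 16 (O): bond orders sum to 2 → 0 H
Lipinski HBD = 3.

3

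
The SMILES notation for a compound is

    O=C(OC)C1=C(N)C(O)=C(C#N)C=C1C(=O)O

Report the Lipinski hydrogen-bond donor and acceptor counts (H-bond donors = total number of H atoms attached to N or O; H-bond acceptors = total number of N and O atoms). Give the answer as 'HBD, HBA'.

Donors: find every N or O and count the H atoms it carries.
  atom 1 (O): bond orders sum to 2 → 0 H
  atom 3 (O): bond orders sum to 2 → 0 H
  atom 7 (N): bond orders sum to 1 → 2 H
  atom 9 (O): bond orders sum to 1 → 1 H
  atom 12 (N): bond orders sum to 3 → 0 H
  atom 16 (O): bond orders sum to 2 → 0 H
  atom 17 (O): bond orders sum to 1 → 1 H
Lipinski HBD = 4.
Acceptors: N atoms = 2, O atoms = 5 → HBA = 7.

4, 7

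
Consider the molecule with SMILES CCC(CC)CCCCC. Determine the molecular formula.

C10H22

Walk through each heavy atom and fill implicit hydrogens from standard valence (C 4, N 3, O 2, S 2, halogen 1):
  atom 1: C, bond orders sum to 1 (valence 4) → 3 H
  atom 2: C, bond orders sum to 2 (valence 4) → 2 H
  atom 3: C, bond orders sum to 3 (valence 4) → 1 H
  atom 4: C, bond orders sum to 2 (valence 4) → 2 H
  atom 5: C, bond orders sum to 1 (valence 4) → 3 H
  atom 6: C, bond orders sum to 2 (valence 4) → 2 H
  atom 7: C, bond orders sum to 2 (valence 4) → 2 H
  atom 8: C, bond orders sum to 2 (valence 4) → 2 H
  atom 9: C, bond orders sum to 2 (valence 4) → 2 H
  atom 10: C, bond orders sum to 1 (valence 4) → 3 H
Totals → C:10, H:22.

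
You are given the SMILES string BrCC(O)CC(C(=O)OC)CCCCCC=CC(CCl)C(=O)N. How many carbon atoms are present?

16

Count every carbon token in the SMILES (each C, including those in ring-closure positions and inside branches).
Carbon count: 16.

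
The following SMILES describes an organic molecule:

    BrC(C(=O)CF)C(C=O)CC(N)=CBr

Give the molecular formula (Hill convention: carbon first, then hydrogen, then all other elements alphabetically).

Walk through each heavy atom and fill implicit hydrogens from standard valence (C 4, N 3, O 2, S 2, halogen 1):
  atom 1: Br (halogen, monovalent) → 0 H
  atom 2: C, bond orders sum to 3 (valence 4) → 1 H
  atom 3: C, bond orders sum to 4 (valence 4) → 0 H
  atom 4: O, bond orders sum to 2 (valence 2) → 0 H
  atom 5: C, bond orders sum to 2 (valence 4) → 2 H
  atom 6: F (halogen, monovalent) → 0 H
  atom 7: C, bond orders sum to 3 (valence 4) → 1 H
  atom 8: C, bond orders sum to 3 (valence 4) → 1 H
  atom 9: O, bond orders sum to 2 (valence 2) → 0 H
  atom 10: C, bond orders sum to 2 (valence 4) → 2 H
  atom 11: C, bond orders sum to 4 (valence 4) → 0 H
  atom 12: N, bond orders sum to 1 (valence 3) → 2 H
  atom 13: C, bond orders sum to 3 (valence 4) → 1 H
  atom 14: Br (halogen, monovalent) → 0 H
Totals → C:8, H:10, Br:2, F:1, N:1, O:2.
In Hill order: C8H10Br2FNO2.

C8H10Br2FNO2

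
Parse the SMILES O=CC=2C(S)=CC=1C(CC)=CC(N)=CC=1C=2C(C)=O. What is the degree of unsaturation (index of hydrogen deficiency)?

9

Molecular formula: C15H15NO2S.
DoU = (2C + 2 + N − H − X) / 2, where X is the halogen count and O/S are ignored.
    = (2·15 + 2 + 1 − 15 − 0) / 2 = 18 / 2 = 9.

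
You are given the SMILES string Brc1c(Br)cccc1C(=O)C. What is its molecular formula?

Walk through each heavy atom and fill implicit hydrogens from standard valence (C 4, N 3, O 2, S 2, halogen 1); for lowercase aromatic atoms, an aromatic c carries 1 H when it has two neighbours and 0 H with three, and aromatic n carries 0 H:
  atom 1: Br (halogen, monovalent) → 0 H
  atom 2: aromatic c, 3 neighbours → 0 H
  atom 3: aromatic c, 3 neighbours → 0 H
  atom 4: Br (halogen, monovalent) → 0 H
  atom 5: aromatic c, 2 neighbours → 1 H
  atom 6: aromatic c, 2 neighbours → 1 H
  atom 7: aromatic c, 2 neighbours → 1 H
  atom 8: aromatic c, 3 neighbours → 0 H
  atom 9: C, bond orders sum to 4 (valence 4) → 0 H
  atom 10: O, bond orders sum to 2 (valence 2) → 0 H
  atom 11: C, bond orders sum to 1 (valence 4) → 3 H
Totals → C:8, H:6, Br:2, O:1.
In Hill order: C8H6Br2O.

C8H6Br2O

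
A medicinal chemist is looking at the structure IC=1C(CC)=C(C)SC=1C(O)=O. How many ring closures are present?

1

In SMILES, each pair of matching ring-closure digits denotes one ring-closing bond; the number of such bonds equals the number of independent rings.
Ring-closure bonds here: 1.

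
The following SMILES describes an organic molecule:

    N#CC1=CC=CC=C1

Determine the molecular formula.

C7H5N

Walk through each heavy atom and fill implicit hydrogens from standard valence (C 4, N 3, O 2, S 2, halogen 1):
  atom 1: N, bond orders sum to 3 (valence 3) → 0 H
  atom 2: C, bond orders sum to 4 (valence 4) → 0 H
  atom 3: C, bond orders sum to 4 (valence 4) → 0 H
  atom 4: C, bond orders sum to 3 (valence 4) → 1 H
  atom 5: C, bond orders sum to 3 (valence 4) → 1 H
  atom 6: C, bond orders sum to 3 (valence 4) → 1 H
  atom 7: C, bond orders sum to 3 (valence 4) → 1 H
  atom 8: C, bond orders sum to 3 (valence 4) → 1 H
Totals → C:7, H:5, N:1.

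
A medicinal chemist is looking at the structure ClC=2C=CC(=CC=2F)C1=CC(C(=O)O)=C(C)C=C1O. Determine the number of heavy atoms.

Every atom symbol written in the SMILES (organic subset) is one heavy atom; implicit H are not written.
Heavy atoms by element → C:14, Cl:1, F:1, O:3.
Total: 19.

19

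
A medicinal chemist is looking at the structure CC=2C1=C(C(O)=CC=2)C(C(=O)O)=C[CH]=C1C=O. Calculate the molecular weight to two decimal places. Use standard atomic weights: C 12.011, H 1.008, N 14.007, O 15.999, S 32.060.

First, the molecular formula is C13H10O4 (counting implicit H from valence).
  C: 13 × 12.011 = 156.143
  H: 10 × 1.008 = 10.080
  O: 4 × 15.999 = 63.996
Sum: 13×12.011 + 10×1.008 + 4×15.999 = 230.219 → 230.22 g/mol.

230.22 g/mol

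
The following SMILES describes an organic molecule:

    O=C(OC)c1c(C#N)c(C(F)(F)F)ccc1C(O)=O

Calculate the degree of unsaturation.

Molecular formula: C11H6F3NO4.
DoU = (2C + 2 + N − H − X) / 2, where X is the halogen count and O/S are ignored.
    = (2·11 + 2 + 1 − 6 − 3) / 2 = 16 / 2 = 8.

8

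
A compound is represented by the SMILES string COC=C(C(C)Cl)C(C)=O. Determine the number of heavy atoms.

Every atom symbol written in the SMILES (organic subset) is one heavy atom; implicit H are not written.
Heavy atoms by element → C:7, Cl:1, O:2.
Total: 10.

10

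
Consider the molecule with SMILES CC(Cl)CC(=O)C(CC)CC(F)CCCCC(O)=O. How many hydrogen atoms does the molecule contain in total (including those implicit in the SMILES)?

Walk through each heavy atom and fill implicit hydrogens from standard valence (C 4, N 3, O 2, S 2, halogen 1):
  atom 1: C, bond orders sum to 1 (valence 4) → 3 H
  atom 2: C, bond orders sum to 3 (valence 4) → 1 H
  atom 3: Cl (halogen, monovalent) → 0 H
  atom 4: C, bond orders sum to 2 (valence 4) → 2 H
  atom 5: C, bond orders sum to 4 (valence 4) → 0 H
  atom 6: O, bond orders sum to 2 (valence 2) → 0 H
  atom 7: C, bond orders sum to 3 (valence 4) → 1 H
  atom 8: C, bond orders sum to 2 (valence 4) → 2 H
  atom 9: C, bond orders sum to 1 (valence 4) → 3 H
  atom 10: C, bond orders sum to 2 (valence 4) → 2 H
  atom 11: C, bond orders sum to 3 (valence 4) → 1 H
  atom 12: F (halogen, monovalent) → 0 H
  atom 13: C, bond orders sum to 2 (valence 4) → 2 H
  atom 14: C, bond orders sum to 2 (valence 4) → 2 H
  atom 15: C, bond orders sum to 2 (valence 4) → 2 H
  atom 16: C, bond orders sum to 2 (valence 4) → 2 H
  atom 17: C, bond orders sum to 4 (valence 4) → 0 H
  atom 18: O, bond orders sum to 1 (valence 2) → 1 H
  atom 19: O, bond orders sum to 2 (valence 2) → 0 H
Total hydrogens: 24.

24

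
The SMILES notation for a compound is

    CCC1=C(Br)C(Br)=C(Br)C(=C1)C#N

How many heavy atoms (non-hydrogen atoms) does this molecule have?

13

Every atom symbol written in the SMILES (organic subset) is one heavy atom; implicit H are not written.
Heavy atoms by element → Br:3, C:9, N:1.
Total: 13.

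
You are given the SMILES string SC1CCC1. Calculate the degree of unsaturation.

1

Molecular formula: C4H8S.
DoU = (2C + 2 + N − H − X) / 2, where X is the halogen count and O/S are ignored.
    = (2·4 + 2 + 0 − 8 − 0) / 2 = 2 / 2 = 1.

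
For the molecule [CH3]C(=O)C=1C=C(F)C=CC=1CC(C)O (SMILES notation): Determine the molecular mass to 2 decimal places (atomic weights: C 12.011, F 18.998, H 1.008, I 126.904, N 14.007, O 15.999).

196.22 g/mol

First, the molecular formula is C11H13FO2 (counting implicit H from valence).
  C: 11 × 12.011 = 132.121
  F: 1 × 18.998 = 18.998
  H: 13 × 1.008 = 13.104
  O: 2 × 15.999 = 31.998
Sum: 11×12.011 + 1×18.998 + 13×1.008 + 2×15.999 = 196.221 → 196.22 g/mol.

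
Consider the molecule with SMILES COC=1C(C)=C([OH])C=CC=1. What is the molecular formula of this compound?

C8H10O2

Walk through each heavy atom and fill implicit hydrogens from standard valence (C 4, N 3, O 2, S 2, halogen 1):
  atom 1: C, bond orders sum to 1 (valence 4) → 3 H
  atom 2: O, bond orders sum to 2 (valence 2) → 0 H
  atom 3: C, bond orders sum to 4 (valence 4) → 0 H
  atom 4: C, bond orders sum to 4 (valence 4) → 0 H
  atom 5: C, bond orders sum to 1 (valence 4) → 3 H
  atom 6: C, bond orders sum to 4 (valence 4) → 0 H
  atom 7: O with explicit H count 1
  atom 8: C, bond orders sum to 3 (valence 4) → 1 H
  atom 9: C, bond orders sum to 3 (valence 4) → 1 H
  atom 10: C, bond orders sum to 3 (valence 4) → 1 H
Totals → C:8, H:10, O:2.
In Hill order: C8H10O2.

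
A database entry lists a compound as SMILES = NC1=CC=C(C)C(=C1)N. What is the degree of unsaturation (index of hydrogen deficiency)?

4

Degree of unsaturation = (number of rings) + (number of π bonds).
Ring closures in the SMILES: 1.
π bonds: 3 double bonds (each 1 DoU) → 3 DoU from unsaturation.
Total DoU = 1 + 3 = 4.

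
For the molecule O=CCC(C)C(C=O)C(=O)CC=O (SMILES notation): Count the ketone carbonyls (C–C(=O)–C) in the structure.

1

The ketone motif appears at heavy-atom position 9 in the SMILES.
Other groups present: 3 aldehyde.
Ketone count: 1.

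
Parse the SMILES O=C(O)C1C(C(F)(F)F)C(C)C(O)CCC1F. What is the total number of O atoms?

Scan the SMILES for O atoms (remember two-letter symbols like Cl and Br are single atoms).
Oxygen count: 3.

3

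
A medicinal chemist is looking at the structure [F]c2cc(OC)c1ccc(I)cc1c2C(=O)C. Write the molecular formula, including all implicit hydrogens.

C13H10FIO2

Walk through each heavy atom and fill implicit hydrogens from standard valence (C 4, N 3, O 2, S 2, halogen 1); for lowercase aromatic atoms, an aromatic c carries 1 H when it has two neighbours and 0 H with three, and aromatic n carries 0 H:
  atom 1: F with explicit H count 0
  atom 2: aromatic c, 3 neighbours → 0 H
  atom 3: aromatic c, 2 neighbours → 1 H
  atom 4: aromatic c, 3 neighbours → 0 H
  atom 5: O, bond orders sum to 2 (valence 2) → 0 H
  atom 6: C, bond orders sum to 1 (valence 4) → 3 H
  atom 7: aromatic c, 3 neighbours → 0 H
  atom 8: aromatic c, 2 neighbours → 1 H
  atom 9: aromatic c, 2 neighbours → 1 H
  atom 10: aromatic c, 3 neighbours → 0 H
  atom 11: I (halogen, monovalent) → 0 H
  atom 12: aromatic c, 2 neighbours → 1 H
  atom 13: aromatic c, 3 neighbours → 0 H
  atom 14: aromatic c, 3 neighbours → 0 H
  atom 15: C, bond orders sum to 4 (valence 4) → 0 H
  atom 16: O, bond orders sum to 2 (valence 2) → 0 H
  atom 17: C, bond orders sum to 1 (valence 4) → 3 H
Totals → C:13, H:10, F:1, I:1, O:2.
In Hill order: C13H10FIO2.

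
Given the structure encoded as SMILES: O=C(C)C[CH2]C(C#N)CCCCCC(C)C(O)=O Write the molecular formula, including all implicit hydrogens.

Walk through each heavy atom and fill implicit hydrogens from standard valence (C 4, N 3, O 2, S 2, halogen 1):
  atom 1: O, bond orders sum to 2 (valence 2) → 0 H
  atom 2: C, bond orders sum to 4 (valence 4) → 0 H
  atom 3: C, bond orders sum to 1 (valence 4) → 3 H
  atom 4: C, bond orders sum to 2 (valence 4) → 2 H
  atom 5: C with explicit H count 2
  atom 6: C, bond orders sum to 3 (valence 4) → 1 H
  atom 7: C, bond orders sum to 4 (valence 4) → 0 H
  atom 8: N, bond orders sum to 3 (valence 3) → 0 H
  atom 9: C, bond orders sum to 2 (valence 4) → 2 H
  atom 10: C, bond orders sum to 2 (valence 4) → 2 H
  atom 11: C, bond orders sum to 2 (valence 4) → 2 H
  atom 12: C, bond orders sum to 2 (valence 4) → 2 H
  atom 13: C, bond orders sum to 2 (valence 4) → 2 H
  atom 14: C, bond orders sum to 3 (valence 4) → 1 H
  atom 15: C, bond orders sum to 1 (valence 4) → 3 H
  atom 16: C, bond orders sum to 4 (valence 4) → 0 H
  atom 17: O, bond orders sum to 1 (valence 2) → 1 H
  atom 18: O, bond orders sum to 2 (valence 2) → 0 H
Totals → C:14, H:23, N:1, O:3.
In Hill order: C14H23NO3.

C14H23NO3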